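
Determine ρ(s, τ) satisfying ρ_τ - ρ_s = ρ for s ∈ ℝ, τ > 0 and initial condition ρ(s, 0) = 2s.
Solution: Substitute ρ = exp(τ)u, i.e. u = exp(-τ)ρ.
By the product rule, ρ_τ = exp(τ)(u_τ + u), ρ_s = exp(τ)u_s.
Substituting into the PDE and dividing by exp(τ): u_τ + u - u_s = u.
The lower-order terms cancel, leaving the standard advection equation u_τ - u_s = 0.
Initial data for u: u(s,0) = ρ(s,0) = 2s.
Solve for u:
  By method of characteristics (waves move left with speed 1):
  Along characteristics s + τ = const, u is constant, so u(s,τ) = f(s + τ) with f = u(·, 0).
Hence u(s,τ) = 2s + 2τ.
Transform back: ρ(s,τ) = exp(τ)u(s,τ).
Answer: ρ(s, τ) = 2sexp(τ) + 2τexp(τ)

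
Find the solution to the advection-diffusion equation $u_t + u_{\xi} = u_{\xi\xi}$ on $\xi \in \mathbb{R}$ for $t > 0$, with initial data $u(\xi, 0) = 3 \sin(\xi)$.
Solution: Change to a moving frame: let $\eta = \xi - t$, $\sigma = t$ and write $u(\xi,t) = w(\eta,\sigma)$.
By the chain rule $u_t = w_{\sigma} - w_{\eta}$, $u_{\xi} = w_{\eta}$, $u_{\xi\xi} = w_{\eta\eta}$.
Then $u_t + u_{\xi} = w_{\sigma}$: the advection term cancels and the PDE becomes the heat equation $w_{\sigma} = w_{\eta\eta}$ on $\eta \in \mathbb{R}$.
Initial data: $w(\eta,0) = u(\eta,0) = 3 \sin(\eta)$.
On $\eta \in \mathbb{R}$ each mode satisfies $(\sin(n\eta))'' = -n^2 \sin(n\eta)$, so $e^{-n^2\sigma} \sin(n\eta)$ solves the heat equation; by superposition $w(\eta,\sigma) = \sum c_n e^{-n^2\sigma} \sin(n\eta)$.
Reading off the coefficients: $c_1=3$, so $w(\eta,\sigma) = 3 e^{-\sigma} \sin(\eta)$.
Substituting back $\eta = \xi - t$, $\sigma = t$: $u(\xi,t) = w(\xi - t, t)$.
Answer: $u(\xi, t) = 3 e^{-t} \sin(\xi - t)$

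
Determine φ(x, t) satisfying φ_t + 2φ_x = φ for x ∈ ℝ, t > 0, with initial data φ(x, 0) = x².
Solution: Substitute φ = exp(t)u, i.e. u = exp(-t)φ.
By the product rule, φ_t = exp(t)(u_t + u), φ_x = exp(t)u_x.
Substituting into the PDE and dividing by exp(t): u_t + u + 2u_x = u.
The lower-order terms cancel, leaving the standard advection equation u_t + 2u_x = 0.
Initial data for u: u(x,0) = φ(x,0) = x².
Solve for u:
  By method of characteristics (waves move right with speed 2):
  Along characteristics x - 2t = const, u is constant, so u(x,t) = f(x - 2t) with f = u(·, 0).
Hence u(x,t) = 4t² - 4tx + x².
Transform back: φ(x,t) = exp(t)u(x,t).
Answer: φ(x, t) = 4t²exp(t) - 4txexp(t) + x²exp(t)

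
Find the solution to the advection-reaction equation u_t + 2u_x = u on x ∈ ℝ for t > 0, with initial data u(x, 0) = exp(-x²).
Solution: Substitute u = exp(t)w, i.e. w = exp(-t)u.
By the product rule, u_t = exp(t)(w_t + w), u_x = exp(t)w_x.
Substituting into the PDE and dividing by exp(t): w_t + w + 2w_x = w.
The lower-order terms cancel, leaving the standard advection equation w_t + 2w_x = 0.
Initial data for w: w(x,0) = u(x,0) = exp(-x²).
Solve for w:
  By method of characteristics (waves move right with speed 2):
  Along characteristics x - 2t = const, w is constant, so w(x,t) = f(x - 2t) with f = w(·, 0).
Hence w(x,t) = exp(-(-2t + x)²).
Transform back: u(x,t) = exp(t)w(x,t).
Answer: u(x, t) = exp(t)exp(-(-2t + x)²)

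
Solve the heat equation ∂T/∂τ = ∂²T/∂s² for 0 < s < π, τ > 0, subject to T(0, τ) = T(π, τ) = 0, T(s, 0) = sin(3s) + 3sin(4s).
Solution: Separating variables: T = Σ c_n exp(-n²τ) sin(ns). From T(s,0) = sin(3s) + 3sin(4s): c_3=1, c_4=3.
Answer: T(s, τ) = exp(-9τ)sin(3s) + 3exp(-16τ)sin(4s)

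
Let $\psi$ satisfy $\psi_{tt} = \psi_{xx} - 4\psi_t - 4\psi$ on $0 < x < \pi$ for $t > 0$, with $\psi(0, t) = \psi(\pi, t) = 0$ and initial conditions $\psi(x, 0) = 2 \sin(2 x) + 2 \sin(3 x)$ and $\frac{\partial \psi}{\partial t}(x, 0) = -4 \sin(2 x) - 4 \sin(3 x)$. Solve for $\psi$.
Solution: Substitute $\psi = e^{-2t}u$.
Then $\psi_t = e^{-2t}(u_t - 2u)$, $\psi_{tt} = e^{-2t}(u_{tt} - 4u_t + 4u)$, $\psi_{xx} = e^{-2t}u_{xx}$; substituting and dividing by $e^{-2t}$, the lower-order terms cancel: $u_{tt} = u_{xx}$ (standard wave equation).
Data for $u$: $u(x,0) = \psi(x,0) = 2 \sin(2 x) + 2 \sin(3 x)$; $u_t(x,0) = \psi_t(x,0) + 2\psi(x,0) = 0$. The boundary conditions carry over: $u(0,t) = u(\pi,t) = 0$.
Separating variables: $u = \sum [A_n \cos(\omega_n t) + B_n \sin(\omega_n t)] \sin(nx)$, $\omega_n = n$. From ICs: $A_2=2, A_3=2$.
So $u(x,t) = 2 \sin(2 x) \cos(2 t) + 2 \sin(3 x) \cos(3 t)$, and $\psi(x,t) = e^{-2t}u(x,t)$.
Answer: $\psi(x, t) = 2 e^{-2 t} \sin(2 x) \cos(2 t) + 2 e^{-2 t} \sin(3 x) \cos(3 t)$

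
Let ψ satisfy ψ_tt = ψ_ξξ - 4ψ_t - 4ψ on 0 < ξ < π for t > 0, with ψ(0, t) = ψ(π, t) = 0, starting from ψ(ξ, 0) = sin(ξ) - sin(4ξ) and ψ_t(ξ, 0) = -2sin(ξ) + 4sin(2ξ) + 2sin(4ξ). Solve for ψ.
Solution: Substitute ψ = exp(-2t)u, i.e. u = exp(2t)ψ.
By the product rule, ψ_t = exp(-2t)(u_t - 2u), ψ_tt = exp(-2t)(u_tt - 4u_t + 4u), ψ_ξξ = exp(-2t)u_ξξ.
Substituting into the PDE and dividing by exp(-2t): u_tt - 4u_t + 4u = u_ξξ - 4(u_t - 2u) - 4u.
The lower-order terms cancel, leaving the standard wave equation u_tt = u_ξξ.
Initial data for u: u(ξ,0) = ψ(ξ,0) = sin(ξ) - sin(4ξ); u_t(ξ,0) = ψ_t(ξ,0) + 2ψ(ξ,0) = 4sin(2ξ). The boundary conditions carry over: u(0,t) = u(π,t) = 0.
Solve for u:
  Using separation of variables u = X(ξ)T(t):
  Eigenfunctions: sin(nξ), n = 1, 2, 3, ...
  General solution: u(ξ, t) = Σ [A_n cos(n t) + B_n sin(n t)] sin(nξ)
  From u(ξ,0) = sin(ξ) - sin(4ξ): A_1=1, A_4=-1. From u_t(ξ,0) = 4sin(2ξ), using u_t(ξ,0) = Σ ω_n B_n sin(nξ) with ω_n = n: B_2 = 4/2 = 2.
Hence u(ξ,t) = 2sin(2t)sin(2ξ) + sin(ξ)cos(t) - sin(4ξ)cos(4t).
Transform back: ψ(ξ,t) = exp(-2t)u(ξ,t).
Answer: ψ(ξ, t) = 2exp(-2t)sin(2t)sin(2ξ) + exp(-2t)sin(ξ)cos(t) - exp(-2t)sin(4ξ)cos(4t)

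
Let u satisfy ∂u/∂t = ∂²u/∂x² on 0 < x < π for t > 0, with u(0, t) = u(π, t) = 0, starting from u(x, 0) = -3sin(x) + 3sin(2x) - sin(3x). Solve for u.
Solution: Using separation of variables u = X(x)T(t):
Eigenfunctions: sin(nx), n = 1, 2, 3, ...
General solution: u(x, t) = Σ c_n sin(nx) exp(-n² t)
Matching u(x,0) = -3sin(x) + 3sin(2x) - sin(3x) term by term: c_1=-3, c_2=3, c_3=-1.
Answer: u(x, t) = -3exp(-t)sin(x) + 3exp(-4t)sin(2x) - exp(-9t)sin(3x)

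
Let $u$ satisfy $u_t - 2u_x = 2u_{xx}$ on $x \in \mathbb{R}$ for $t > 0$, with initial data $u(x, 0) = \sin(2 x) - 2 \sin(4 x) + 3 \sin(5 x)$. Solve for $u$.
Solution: Moving frame: $\eta = x + 2t$, $\sigma = t$, $u = w(\eta,\sigma)$, so $u_t = w_{\sigma} + 2w_{\eta}$ and $u_{xx} = w_{\eta\eta}$.
Hence $u_t - 2u_x = w_{\sigma}$ and the PDE becomes the heat equation $w_{\sigma} = 2w_{\eta\eta}$ on $\eta \in \mathbb{R}$.
Initial data: $w(\eta,0) = u(\eta,0) = \sin(2 \eta) - 2 \sin(4 \eta) + 3 \sin(5 \eta)$. Each mode $\sin(n\eta)$ decays as $e^{-2n^2\sigma}$ on $\mathbb{R}$, so $w(\eta,\sigma) = \sum c_n e^{-2n^2\sigma} \sin(n\eta)$ with $c_2=1, c_4=-2, c_5=3$: $w(\eta,\sigma) = e^{-8 \sigma} \sin(2 \eta) - 2 e^{-32 \sigma} \sin(4 \eta) + 3 e^{-50 \sigma} \sin(5 \eta)$.
Substituting back: $u(x,t) = w(x + 2t, t)$.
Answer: $u(x, t) = e^{-8 t} \sin(4 t + 2 x) - 2 e^{-32 t} \sin(8 t + 4 x) + 3 e^{-50 t} \sin(10 t + 5 x)$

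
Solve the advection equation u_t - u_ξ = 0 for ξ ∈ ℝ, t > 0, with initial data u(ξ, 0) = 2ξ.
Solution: By characteristics (dξ/dt = -1), u(ξ,t) = f(ξ + t) with f = u(·, 0).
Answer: u(ξ, t) = 2t + 2ξ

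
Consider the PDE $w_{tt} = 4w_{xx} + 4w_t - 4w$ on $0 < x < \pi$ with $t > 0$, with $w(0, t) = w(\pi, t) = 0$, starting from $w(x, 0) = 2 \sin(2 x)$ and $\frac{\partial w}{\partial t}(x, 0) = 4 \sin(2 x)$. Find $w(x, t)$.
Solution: Substitute $w = e^{2t}u$, i.e. $u = e^{-2t}w$.
By the product rule, $w_t = e^{2t}(u_t + 2u)$, $w_{tt} = e^{2t}(u_{tt} + 4u_t + 4u)$, $w_{xx} = e^{2t}u_{xx}$.
Substituting into the PDE and dividing by $e^{2t}$: $u_{tt} + 4u_t + 4u = 4u_{xx} + 4(u_t + 2u) - 4u$.
The lower-order terms cancel, leaving the standard wave equation $u_{tt} = 4u_{xx}$.
Initial data for $u$: $u(x,0) = w(x,0) = 2 \sin(2 x)$; $u_t(x,0) = w_t(x,0) - 2w(x,0) = 0$. The boundary conditions carry over: $u(0,t) = u(\pi,t) = 0$.
Solve for $u$:
  Using separation of variables $u = X(x)T(t)$:
  Eigenfunctions: $\sin(nx)$, $n = 1, 2, 3, \ldots$
  General solution: $u(x, t) = \sum [A_n \cos(2n t) + B_n \sin(2n t)] \sin(nx)$
  From $u(x,0) = 2 \sin(2 x)$: $A_2=2$. From $u_t(x,0) = 0$: all $B_n = 0$.
Hence $u(x,t) = 2 \sin(2 x) \cos(4 t)$.
Transform back: $w(x,t) = e^{2t}u(x,t)$.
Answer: $w(x, t) = 2 e^{2 t} \sin(2 x) \cos(4 t)$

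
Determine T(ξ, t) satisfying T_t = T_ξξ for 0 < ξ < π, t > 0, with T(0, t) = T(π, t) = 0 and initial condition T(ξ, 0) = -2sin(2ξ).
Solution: Using separation of variables T = X(ξ)G(t):
Eigenfunctions: sin(nξ), n = 1, 2, 3, ...
General solution: T(ξ, t) = Σ c_n sin(nξ) exp(-n² t)
Matching T(ξ,0) = -2sin(2ξ) term by term: c_2=-2.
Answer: T(ξ, t) = -2exp(-4t)sin(2ξ)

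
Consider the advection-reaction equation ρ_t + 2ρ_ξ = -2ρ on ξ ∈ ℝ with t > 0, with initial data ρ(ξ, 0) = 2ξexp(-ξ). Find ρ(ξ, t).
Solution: Substitute ρ = exp(-ξ)u, i.e. u = exp(ξ)ρ.
By the product rule, ρ_ξ = exp(-ξ)(u_ξ - u), ρ_t = exp(-ξ)u_t.
Substituting into the PDE and dividing by exp(-ξ): u_t + 2(u_ξ - u) = -2u.
The lower-order terms cancel, leaving the standard advection equation u_t + 2u_ξ = 0.
Initial data for u: u(ξ,0) = exp(ξ)ρ(ξ,0) = 2ξ.
Solve for u:
  By method of characteristics (waves move right with speed 2):
  Along characteristics ξ - 2t = const, u is constant, so u(ξ,t) = f(ξ - 2t) with f = u(·, 0).
Hence u(ξ,t) = -4t + 2ξ.
Transform back: ρ(ξ,t) = exp(-ξ)u(ξ,t).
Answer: ρ(ξ, t) = -4texp(-ξ) + 2ξexp(-ξ)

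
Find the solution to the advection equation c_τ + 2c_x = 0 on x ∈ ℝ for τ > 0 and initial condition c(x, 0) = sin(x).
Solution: By method of characteristics (waves move right with speed 2):
Along characteristics x - 2τ = const, c is constant, so c(x,τ) = f(x - 2τ) with f = c(·, 0).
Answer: c(x, τ) = sin(x - 2τ)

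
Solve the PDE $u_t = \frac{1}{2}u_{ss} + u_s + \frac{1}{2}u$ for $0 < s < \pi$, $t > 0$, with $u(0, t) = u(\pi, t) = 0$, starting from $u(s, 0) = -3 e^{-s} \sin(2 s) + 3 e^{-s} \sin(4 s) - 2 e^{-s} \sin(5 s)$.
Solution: Substitute $u = e^{-s}w$, i.e. $w = e^{s}u$.
By the product rule, $u_s = e^{-s}(w_s - w)$, $u_{ss} = e^{-s}(w_{ss} - 2w_s + w)$, $u_t = e^{-s}w_t$.
Substituting into the PDE and dividing by $e^{-s}$: $w_t = \frac{1}{2}(w_{ss} - 2w_s + w) + (w_s - w) + \frac{1}{2}w$.
The lower-order terms cancel, leaving the standard heat equation $w_t = \frac{1}{2}w_{ss}$.
Initial data for $w$: $w(s,0) = e^{s}u(s,0) = -3 \sin(2 s) + 3 \sin(4 s) - 2 \sin(5 s)$. The boundary conditions carry over: $w(0,t) = w(\pi,t) = 0$.
Solve for $w$:
  Using separation of variables $w = X(s)T(t)$:
  Eigenfunctions: $\sin(ns)$, $n = 1, 2, 3, \ldots$
  General solution: $w(s, t) = \sum c_n \sin(ns) e^{-n^2 t/2}$
  Matching $w(s,0) = -3 \sin(2 s) + 3 \sin(4 s) - 2 \sin(5 s)$ term by term: $c_2=-3, c_4=3, c_5=-2$.
Hence $w(s,t) = -3 e^{-2 t} \sin(2 s) + 3 e^{-8 t} \sin(4 s) - 2 e^{-25 t/2} \sin(5 s)$.
Transform back: $u(s,t) = e^{-s}w(s,t)$.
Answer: $u(s, t) = -3 e^{-s} e^{-2 t} \sin(2 s) + 3 e^{-s} e^{-8 t} \sin(4 s) - 2 e^{-s} e^{-25 t/2} \sin(5 s)$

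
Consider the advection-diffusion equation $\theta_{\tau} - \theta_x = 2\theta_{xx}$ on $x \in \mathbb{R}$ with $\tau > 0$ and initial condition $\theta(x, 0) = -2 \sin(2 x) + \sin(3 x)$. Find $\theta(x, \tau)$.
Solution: Moving frame: $\eta = x + \tau$, $\sigma = \tau$, $\theta = u(\eta,\sigma)$, so $\theta_{\tau} = u_{\sigma} + u_{\eta}$ and $\theta_{xx} = u_{\eta\eta}$.
Hence $\theta_{\tau} - \theta_x = u_{\sigma}$ and the PDE becomes the heat equation $u_{\sigma} = 2u_{\eta\eta}$ on $\eta \in \mathbb{R}$.
Initial data: $u(\eta,0) = \theta(\eta,0) = -2 \sin(2 \eta) + \sin(3 \eta)$. Each mode $\sin(n\eta)$ decays as $e^{-2n^2\sigma}$ on $\mathbb{R}$, so $u(\eta,\sigma) = \sum c_n e^{-2n^2\sigma} \sin(n\eta)$ with $c_2=-2, c_3=1$: $u(\eta,\sigma) = -2 e^{-8 \sigma} \sin(2 \eta) + e^{-18 \sigma} \sin(3 \eta)$.
Substituting back: $\theta(x,\tau) = u(x + \tau, \tau)$.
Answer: $\theta(x, \tau) = -2 e^{-8 \tau} \sin(2 \tau + 2 x) + e^{-18 \tau} \sin(3 \tau + 3 x)$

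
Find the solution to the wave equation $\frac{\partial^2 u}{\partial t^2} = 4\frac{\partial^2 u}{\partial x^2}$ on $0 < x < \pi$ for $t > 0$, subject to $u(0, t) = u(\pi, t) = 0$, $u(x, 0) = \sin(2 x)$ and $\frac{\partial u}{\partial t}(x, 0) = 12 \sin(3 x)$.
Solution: Separating variables: $u = \sum [A_n \cos(\omega_n t) + B_n \sin(\omega_n t)] \sin(nx)$, $\omega_n = 2n$. From ICs ($B_n$ = velocity coefficient / $\omega_n$): $A_2=1, B_3=2$.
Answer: $u(x, t) = 2 \sin(6 t) \sin(3 x) + \sin(2 x) \cos(4 t)$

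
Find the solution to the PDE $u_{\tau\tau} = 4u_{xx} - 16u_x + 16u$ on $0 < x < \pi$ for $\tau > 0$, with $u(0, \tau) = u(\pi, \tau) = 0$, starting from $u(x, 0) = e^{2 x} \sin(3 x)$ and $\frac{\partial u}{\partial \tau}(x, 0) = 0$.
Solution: Substitute $u = e^{2x}w$.
Then $u_x = e^{2x}(w_x + 2w)$, $u_{xx} = e^{2x}(w_{xx} + 4w_x + 4w)$, $u_{\tau\tau} = e^{2x}w_{\tau\tau}$; substituting and dividing by $e^{2x}$, the lower-order terms cancel: $w_{\tau\tau} = 4w_{xx}$ (standard wave equation).
Data for $w$: $w(x,0) = e^{-2x}u(x,0) = \sin(3 x)$; $w_{\tau}(x,0) = e^{-2x}u_{\tau}(x,0) = 0$. The boundary conditions carry over: $w(0,\tau) = w(\pi,\tau) = 0$.
Separating variables: $w = \sum [A_n \cos(\omega_n \tau) + B_n \sin(\omega_n \tau)] \sin(nx)$, $\omega_n = 2n$. From ICs: $A_3=1$.
So $w(x,\tau) = \sin(3 x) \cos(6 \tau)$, and $u(x,\tau) = e^{2x}w(x,\tau)$.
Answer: $u(x, \tau) = e^{2 x} \sin(3 x) \cos(6 \tau)$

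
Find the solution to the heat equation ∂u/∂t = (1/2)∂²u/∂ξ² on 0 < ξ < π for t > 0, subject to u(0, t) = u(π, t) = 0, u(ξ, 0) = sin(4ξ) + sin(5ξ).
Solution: Using separation of variables u = X(ξ)T(t):
Eigenfunctions: sin(nξ), n = 1, 2, 3, ...
General solution: u(ξ, t) = Σ c_n sin(nξ) exp(-n² t/2)
Matching u(ξ,0) = sin(4ξ) + sin(5ξ) term by term: c_4=1, c_5=1.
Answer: u(ξ, t) = exp(-8t)sin(4ξ) + exp(-25t/2)sin(5ξ)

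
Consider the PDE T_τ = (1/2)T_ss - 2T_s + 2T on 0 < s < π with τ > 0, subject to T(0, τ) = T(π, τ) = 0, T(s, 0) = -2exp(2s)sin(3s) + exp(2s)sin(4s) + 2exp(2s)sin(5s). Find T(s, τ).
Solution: Substitute T = exp(2s)u.
Then T_s = exp(2s)(u_s + 2u), T_ss = exp(2s)(u_ss + 4u_s + 4u), T_τ = exp(2s)u_τ; substituting and dividing by exp(2s), the lower-order terms cancel: u_τ = (1/2)u_ss (standard heat equation).
Data for u: u(s,0) = exp(-2s)T(s,0) = -2sin(3s) + sin(4s) + 2sin(5s). The boundary conditions carry over: u(0,τ) = u(π,τ) = 0.
Separating variables: u = Σ c_n exp(-n²τ/2) sin(ns). From u(s,0) = -2sin(3s) + sin(4s) + 2sin(5s): c_3=-2, c_4=1, c_5=2.
So u(s,τ) = exp(-8τ)sin(4s) - 2exp(-9τ/2)sin(3s) + 2exp(-25τ/2)sin(5s), and T(s,τ) = exp(2s)u(s,τ).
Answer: T(s, τ) = exp(2s)exp(-8τ)sin(4s) - 2exp(2s)exp(-9τ/2)sin(3s) + 2exp(2s)exp(-25τ/2)sin(5s)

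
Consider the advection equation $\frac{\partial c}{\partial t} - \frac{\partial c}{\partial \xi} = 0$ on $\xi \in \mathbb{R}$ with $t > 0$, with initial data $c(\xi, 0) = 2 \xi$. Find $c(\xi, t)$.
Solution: By method of characteristics (waves move left with speed 1):
Along characteristics $\xi + t =$ const, $c$ is constant, so $c(\xi,t) = f(\xi + t)$ with $f = c( \cdot , 0)$.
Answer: $c(\xi, t) = 2 \xi + 2 t$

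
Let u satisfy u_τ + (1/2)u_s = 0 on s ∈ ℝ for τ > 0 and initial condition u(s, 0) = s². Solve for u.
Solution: By method of characteristics (waves move right with speed 1/2):
Along characteristics s - (1/2)τ = const, u is constant, so u(s,τ) = f(s - (1/2)τ) with f = u(·, 0).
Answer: u(s, τ) = s² - sτ + (1/4)τ²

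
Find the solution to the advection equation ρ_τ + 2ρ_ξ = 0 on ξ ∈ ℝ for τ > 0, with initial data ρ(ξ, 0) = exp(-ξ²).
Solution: By characteristics (dξ/dτ = 2), ρ(ξ,τ) = f(ξ - 2τ) with f = ρ(·, 0).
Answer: ρ(ξ, τ) = exp(-(ξ - 2τ)²)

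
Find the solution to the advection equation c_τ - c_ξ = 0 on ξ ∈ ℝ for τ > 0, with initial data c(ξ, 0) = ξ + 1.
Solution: By characteristics (dξ/dτ = -1), c(ξ,τ) = f(ξ + τ) with f = c(·, 0).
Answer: c(ξ, τ) = ξ + τ + 1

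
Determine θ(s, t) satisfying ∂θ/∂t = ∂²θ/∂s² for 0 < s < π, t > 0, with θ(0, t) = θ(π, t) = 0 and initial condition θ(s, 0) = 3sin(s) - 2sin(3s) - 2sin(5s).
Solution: Using separation of variables θ = X(s)G(t):
Eigenfunctions: sin(ns), n = 1, 2, 3, ...
General solution: θ(s, t) = Σ c_n sin(ns) exp(-n² t)
Matching θ(s,0) = 3sin(s) - 2sin(3s) - 2sin(5s) term by term: c_1=3, c_3=-2, c_5=-2.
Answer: θ(s, t) = 3exp(-t)sin(s) - 2exp(-9t)sin(3s) - 2exp(-25t)sin(5s)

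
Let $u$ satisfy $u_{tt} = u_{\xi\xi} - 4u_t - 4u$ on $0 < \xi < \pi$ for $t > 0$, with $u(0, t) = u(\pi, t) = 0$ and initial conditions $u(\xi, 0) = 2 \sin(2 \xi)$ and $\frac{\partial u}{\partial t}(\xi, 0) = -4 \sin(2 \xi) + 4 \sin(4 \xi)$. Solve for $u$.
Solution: Substitute $u = e^{-2t}w$, i.e. $w = e^{2t}u$.
By the product rule, $u_t = e^{-2t}(w_t - 2w)$, $u_{tt} = e^{-2t}(w_{tt} - 4w_t + 4w)$, $u_{\xi\xi} = e^{-2t}w_{\xi\xi}$.
Substituting into the PDE and dividing by $e^{-2t}$: $w_{tt} - 4w_t + 4w = w_{\xi\xi} - 4(w_t - 2w) - 4w$.
The lower-order terms cancel, leaving the standard wave equation $w_{tt} = w_{\xi\xi}$.
Initial data for $w$: $w(\xi,0) = u(\xi,0) = 2 \sin(2 \xi)$; $w_t(\xi,0) = u_t(\xi,0) + 2u(\xi,0) = 4 \sin(4 \xi)$. The boundary conditions carry over: $w(0,t) = w(\pi,t) = 0$.
Solve for $w$:
  Using separation of variables $w = X(\xi)T(t)$:
  Eigenfunctions: $\sin(n\xi)$, $n = 1, 2, 3, \ldots$
  General solution: $w(\xi, t) = \sum [A_n \cos(n t) + B_n \sin(n t)] \sin(n\xi)$
  From $w(\xi,0) = 2 \sin(2 \xi)$: $A_2=2$. From $w_t(\xi,0) = 4 \sin(4 \xi)$, using $w_t(\xi,0) = \sum \omega_n B_n \sin(n\xi)$ with $\omega_n = n$: $B_4 = 4/4 = 1$.
Hence $w(\xi,t) = \sin(4 t) \sin(4 \xi) + 2 \sin(2 \xi) \cos(2 t)$.
Transform back: $u(\xi,t) = e^{-2t}w(\xi,t)$.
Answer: $u(\xi, t) = 2 e^{-2 t} \sin(2 \xi) \cos(2 t) + e^{-2 t} \sin(4 \xi) \sin(4 t)$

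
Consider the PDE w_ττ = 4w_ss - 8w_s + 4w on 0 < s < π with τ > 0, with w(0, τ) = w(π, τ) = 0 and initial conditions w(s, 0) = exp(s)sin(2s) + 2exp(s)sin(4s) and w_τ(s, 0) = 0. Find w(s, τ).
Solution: Substitute w = exp(s)u.
Then w_s = exp(s)(u_s + u), w_ss = exp(s)(u_ss + 2u_s + u), w_ττ = exp(s)u_ττ; substituting and dividing by exp(s), the lower-order terms cancel: u_ττ = 4u_ss (standard wave equation).
Data for u: u(s,0) = exp(-s)w(s,0) = sin(2s) + 2sin(4s); u_τ(s,0) = exp(-s)w_τ(s,0) = 0. The boundary conditions carry over: u(0,τ) = u(π,τ) = 0.
Separating variables: u = Σ [A_n cos(ω_n τ) + B_n sin(ω_n τ)] sin(ns), ω_n = 2n. From ICs: A_2=1, A_4=2.
So u(s,τ) = sin(2s)cos(4τ) + 2sin(4s)cos(8τ), and w(s,τ) = exp(s)u(s,τ).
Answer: w(s, τ) = exp(s)sin(2s)cos(4τ) + 2exp(s)sin(4s)cos(8τ)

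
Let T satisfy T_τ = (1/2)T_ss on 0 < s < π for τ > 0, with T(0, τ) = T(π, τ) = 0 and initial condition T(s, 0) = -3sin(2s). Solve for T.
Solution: Using separation of variables T = X(s)G(τ):
Eigenfunctions: sin(ns), n = 1, 2, 3, ...
General solution: T(s, τ) = Σ c_n sin(ns) exp(-n² τ/2)
Matching T(s,0) = -3sin(2s) term by term: c_2=-3.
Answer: T(s, τ) = -3exp(-2τ)sin(2s)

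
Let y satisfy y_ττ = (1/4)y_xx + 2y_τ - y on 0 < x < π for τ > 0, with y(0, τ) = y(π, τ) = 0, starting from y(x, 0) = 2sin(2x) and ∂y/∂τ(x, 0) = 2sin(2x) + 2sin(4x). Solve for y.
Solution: Substitute y = exp(τ)u.
Then y_τ = exp(τ)(u_τ + u), y_ττ = exp(τ)(u_ττ + 2u_τ + u), y_xx = exp(τ)u_xx; substituting and dividing by exp(τ), the lower-order terms cancel: u_ττ = (1/4)u_xx (standard wave equation).
Data for u: u(x,0) = y(x,0) = 2sin(2x); u_τ(x,0) = y_τ(x,0) - y(x,0) = 2sin(4x). The boundary conditions carry over: u(0,τ) = u(π,τ) = 0.
Separating variables: u = Σ [A_n cos(ω_n τ) + B_n sin(ω_n τ)] sin(nx), ω_n = n/2. From ICs (B_n = velocity coefficient / ω_n): A_2=2, B_4=1.
So u(x,τ) = 2sin(2x)cos(τ) + sin(4x)sin(2τ), and y(x,τ) = exp(τ)u(x,τ).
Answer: y(x, τ) = 2exp(τ)sin(2x)cos(τ) + exp(τ)sin(4x)sin(2τ)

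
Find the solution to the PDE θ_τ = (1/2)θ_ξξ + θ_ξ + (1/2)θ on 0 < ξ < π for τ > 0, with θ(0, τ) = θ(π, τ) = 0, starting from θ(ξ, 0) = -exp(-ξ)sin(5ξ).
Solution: Substitute θ = exp(-ξ)u, i.e. u = exp(ξ)θ.
By the product rule, θ_ξ = exp(-ξ)(u_ξ - u), θ_ξξ = exp(-ξ)(u_ξξ - 2u_ξ + u), θ_τ = exp(-ξ)u_τ.
Substituting into the PDE and dividing by exp(-ξ): u_τ = (1/2)(u_ξξ - 2u_ξ + u) + (u_ξ - u) + (1/2)u.
The lower-order terms cancel, leaving the standard heat equation u_τ = (1/2)u_ξξ.
Initial data for u: u(ξ,0) = exp(ξ)θ(ξ,0) = -sin(5ξ). The boundary conditions carry over: u(0,τ) = u(π,τ) = 0.
Solve for u:
  Using separation of variables u = X(ξ)G(τ):
  Eigenfunctions: sin(nξ), n = 1, 2, 3, ...
  General solution: u(ξ, τ) = Σ c_n sin(nξ) exp(-n² τ/2)
  Matching u(ξ,0) = -sin(5ξ) term by term: c_5=-1.
Hence u(ξ,τ) = -exp(-25τ/2)sin(5ξ).
Transform back: θ(ξ,τ) = exp(-ξ)u(ξ,τ).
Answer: θ(ξ, τ) = -exp(-ξ)exp(-25τ/2)sin(5ξ)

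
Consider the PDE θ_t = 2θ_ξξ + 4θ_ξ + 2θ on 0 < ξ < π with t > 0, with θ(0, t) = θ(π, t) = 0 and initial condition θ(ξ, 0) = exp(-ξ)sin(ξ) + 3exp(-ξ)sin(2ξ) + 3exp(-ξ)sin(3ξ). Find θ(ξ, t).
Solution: Substitute θ = exp(-ξ)u, i.e. u = exp(ξ)θ.
By the product rule, θ_ξ = exp(-ξ)(u_ξ - u), θ_ξξ = exp(-ξ)(u_ξξ - 2u_ξ + u), θ_t = exp(-ξ)u_t.
Substituting into the PDE and dividing by exp(-ξ): u_t = 2(u_ξξ - 2u_ξ + u) + 4(u_ξ - u) + 2u.
The lower-order terms cancel, leaving the standard heat equation u_t = 2u_ξξ.
Initial data for u: u(ξ,0) = exp(ξ)θ(ξ,0) = sin(ξ) + 3sin(2ξ) + 3sin(3ξ). The boundary conditions carry over: u(0,t) = u(π,t) = 0.
Solve for u:
  Using separation of variables u = X(ξ)G(t):
  Eigenfunctions: sin(nξ), n = 1, 2, 3, ...
  General solution: u(ξ, t) = Σ c_n sin(nξ) exp(-2n² t)
  Matching u(ξ,0) = sin(ξ) + 3sin(2ξ) + 3sin(3ξ) term by term: c_1=1, c_2=3, c_3=3.
Hence u(ξ,t) = exp(-2t)sin(ξ) + 3exp(-8t)sin(2ξ) + 3exp(-18t)sin(3ξ).
Transform back: θ(ξ,t) = exp(-ξ)u(ξ,t).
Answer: θ(ξ, t) = exp(-2t)exp(-ξ)sin(ξ) + 3exp(-8t)exp(-ξ)sin(2ξ) + 3exp(-18t)exp(-ξ)sin(3ξ)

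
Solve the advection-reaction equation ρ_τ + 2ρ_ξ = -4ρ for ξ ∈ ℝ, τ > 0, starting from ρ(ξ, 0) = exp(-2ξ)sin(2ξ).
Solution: Substitute ρ = exp(-2ξ)u, i.e. u = exp(2ξ)ρ.
By the product rule, ρ_ξ = exp(-2ξ)(u_ξ - 2u), ρ_τ = exp(-2ξ)u_τ.
Substituting into the PDE and dividing by exp(-2ξ): u_τ + 2(u_ξ - 2u) = -4u.
The lower-order terms cancel, leaving the standard advection equation u_τ + 2u_ξ = 0.
Initial data for u: u(ξ,0) = exp(2ξ)ρ(ξ,0) = sin(2ξ).
Solve for u:
  By method of characteristics (waves move right with speed 2):
  Along characteristics ξ - 2τ = const, u is constant, so u(ξ,τ) = f(ξ - 2τ) with f = u(·, 0).
Hence u(ξ,τ) = sin(2ξ - 4τ).
Transform back: ρ(ξ,τ) = exp(-2ξ)u(ξ,τ).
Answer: ρ(ξ, τ) = exp(-2ξ)sin(2ξ - 4τ)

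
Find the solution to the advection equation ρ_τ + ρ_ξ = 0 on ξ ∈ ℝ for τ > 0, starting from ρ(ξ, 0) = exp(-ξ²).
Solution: By characteristics (dξ/dτ = 1), ρ(ξ,τ) = f(ξ - τ) with f = ρ(·, 0).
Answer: ρ(ξ, τ) = exp(-(ξ - τ)²)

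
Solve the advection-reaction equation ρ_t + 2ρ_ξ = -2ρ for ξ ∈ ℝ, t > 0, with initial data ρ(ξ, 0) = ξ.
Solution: Substitute ρ = exp(-2t)u, i.e. u = exp(2t)ρ.
By the product rule, ρ_t = exp(-2t)(u_t - 2u), ρ_ξ = exp(-2t)u_ξ.
Substituting into the PDE and dividing by exp(-2t): u_t - 2u + 2u_ξ = -2u.
The lower-order terms cancel, leaving the standard advection equation u_t + 2u_ξ = 0.
Initial data for u: u(ξ,0) = ρ(ξ,0) = ξ.
Solve for u:
  By method of characteristics (waves move right with speed 2):
  Along characteristics ξ - 2t = const, u is constant, so u(ξ,t) = f(ξ - 2t) with f = u(·, 0).
Hence u(ξ,t) = -2t + ξ.
Transform back: ρ(ξ,t) = exp(-2t)u(ξ,t).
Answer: ρ(ξ, t) = -2texp(-2t) + ξexp(-2t)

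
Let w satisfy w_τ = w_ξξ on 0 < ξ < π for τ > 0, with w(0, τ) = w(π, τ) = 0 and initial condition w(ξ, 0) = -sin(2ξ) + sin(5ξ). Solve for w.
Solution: Separating variables: w = Σ c_n exp(-n²τ) sin(nξ). From w(ξ,0) = -sin(2ξ) + sin(5ξ): c_2=-1, c_5=1.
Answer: w(ξ, τ) = -exp(-4τ)sin(2ξ) + exp(-25τ)sin(5ξ)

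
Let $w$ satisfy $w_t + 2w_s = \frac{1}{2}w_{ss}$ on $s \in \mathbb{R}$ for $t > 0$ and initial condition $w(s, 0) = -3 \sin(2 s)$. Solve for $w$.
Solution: Moving frame: $\eta = s - 2t$, $\sigma = t$, $w = u(\eta,\sigma)$, so $w_t = u_{\sigma} - 2u_{\eta}$ and $w_{ss} = u_{\eta\eta}$.
Hence $w_t + 2w_s = u_{\sigma}$ and the PDE becomes the heat equation $u_{\sigma} = \frac{1}{2}u_{\eta\eta}$ on $\eta \in \mathbb{R}$.
Initial data: $u(\eta,0) = w(\eta,0) = -3 \sin(2 \eta)$. Each mode $\sin(n\eta)$ decays as $e^{-n^2\sigma/2}$ on $\mathbb{R}$, so $u(\eta,\sigma) = \sum c_n e^{-n^2\sigma/2} \sin(n\eta)$ with $c_2=-3$: $u(\eta,\sigma) = -3 e^{-2 \sigma} \sin(2 \eta)$.
Substituting back: $w(s,t) = u(s - 2t, t)$.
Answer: $w(s, t) = -3 e^{-2 t} \sin(2 s - 4 t)$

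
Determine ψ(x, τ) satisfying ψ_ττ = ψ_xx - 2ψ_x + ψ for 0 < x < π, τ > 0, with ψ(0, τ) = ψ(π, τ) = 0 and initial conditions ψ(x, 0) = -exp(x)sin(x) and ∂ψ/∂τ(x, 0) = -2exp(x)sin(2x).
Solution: Substitute ψ = exp(x)u, i.e. u = exp(-x)ψ.
By the product rule, ψ_x = exp(x)(u_x + u), ψ_xx = exp(x)(u_xx + 2u_x + u), ψ_ττ = exp(x)u_ττ.
Substituting into the PDE and dividing by exp(x): u_ττ = (u_xx + 2u_x + u) - 2(u_x + u) + u.
The lower-order terms cancel, leaving the standard wave equation u_ττ = u_xx.
Initial data for u: u(x,0) = exp(-x)ψ(x,0) = -sin(x); u_τ(x,0) = exp(-x)ψ_τ(x,0) = -2sin(2x). The boundary conditions carry over: u(0,τ) = u(π,τ) = 0.
Solve for u:
  Using separation of variables u = X(x)T(τ):
  Eigenfunctions: sin(nx), n = 1, 2, 3, ...
  General solution: u(x, τ) = Σ [A_n cos(n τ) + B_n sin(n τ)] sin(nx)
  From u(x,0) = -sin(x): A_1=-1. From u_τ(x,0) = -2sin(2x), using u_τ(x,0) = Σ ω_n B_n sin(nx) with ω_n = n: B_2 = (-2)/2 = -1.
Hence u(x,τ) = -sin(x)cos(τ) - sin(2x)sin(2τ).
Transform back: ψ(x,τ) = exp(x)u(x,τ).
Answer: ψ(x, τ) = -exp(x)sin(x)cos(τ) - exp(x)sin(2x)sin(2τ)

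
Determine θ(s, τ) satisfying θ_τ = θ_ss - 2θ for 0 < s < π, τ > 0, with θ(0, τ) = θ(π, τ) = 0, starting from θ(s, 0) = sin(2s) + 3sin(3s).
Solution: Substitute θ = exp(-2τ)u.
Then θ_τ = exp(-2τ)(u_τ - 2u), θ_ss = exp(-2τ)u_ss; substituting and dividing by exp(-2τ), the lower-order terms cancel: u_τ = u_ss (standard heat equation).
Data for u: u(s,0) = θ(s,0) = sin(2s) + 3sin(3s). The boundary conditions carry over: u(0,τ) = u(π,τ) = 0.
Separating variables: u = Σ c_n exp(-n²τ) sin(ns). From u(s,0) = sin(2s) + 3sin(3s): c_2=1, c_3=3.
So u(s,τ) = exp(-4τ)sin(2s) + 3exp(-9τ)sin(3s), and θ(s,τ) = exp(-2τ)u(s,τ).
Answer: θ(s, τ) = exp(-6τ)sin(2s) + 3exp(-11τ)sin(3s)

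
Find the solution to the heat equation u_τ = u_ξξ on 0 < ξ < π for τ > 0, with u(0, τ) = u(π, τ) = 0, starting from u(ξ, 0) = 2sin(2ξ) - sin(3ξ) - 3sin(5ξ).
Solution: Separating variables: u = Σ c_n exp(-n²τ) sin(nξ). From u(ξ,0) = 2sin(2ξ) - sin(3ξ) - 3sin(5ξ): c_2=2, c_3=-1, c_5=-3.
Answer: u(ξ, τ) = 2exp(-4τ)sin(2ξ) - exp(-9τ)sin(3ξ) - 3exp(-25τ)sin(5ξ)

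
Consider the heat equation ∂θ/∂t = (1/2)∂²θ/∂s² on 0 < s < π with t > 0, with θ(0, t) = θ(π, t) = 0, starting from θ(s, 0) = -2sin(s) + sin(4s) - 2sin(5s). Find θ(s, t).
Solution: Using separation of variables θ = X(s)G(t):
Eigenfunctions: sin(ns), n = 1, 2, 3, ...
General solution: θ(s, t) = Σ c_n sin(ns) exp(-n² t/2)
Matching θ(s,0) = -2sin(s) + sin(4s) - 2sin(5s) term by term: c_1=-2, c_4=1, c_5=-2.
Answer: θ(s, t) = exp(-8t)sin(4s) - 2exp(-t/2)sin(s) - 2exp(-25t/2)sin(5s)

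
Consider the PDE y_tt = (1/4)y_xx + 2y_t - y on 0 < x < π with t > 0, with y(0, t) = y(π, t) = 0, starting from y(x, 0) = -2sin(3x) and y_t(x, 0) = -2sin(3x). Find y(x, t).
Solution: Substitute y = exp(t)u, i.e. u = exp(-t)y.
By the product rule, y_t = exp(t)(u_t + u), y_tt = exp(t)(u_tt + 2u_t + u), y_xx = exp(t)u_xx.
Substituting into the PDE and dividing by exp(t): u_tt + 2u_t + u = (1/4)u_xx + 2(u_t + u) - u.
The lower-order terms cancel, leaving the standard wave equation u_tt = (1/4)u_xx.
Initial data for u: u(x,0) = y(x,0) = -2sin(3x); u_t(x,0) = y_t(x,0) - y(x,0) = 0. The boundary conditions carry over: u(0,t) = u(π,t) = 0.
Solve for u:
  Using separation of variables u = X(x)T(t):
  Eigenfunctions: sin(nx), n = 1, 2, 3, ...
  General solution: u(x, t) = Σ [A_n cos(n t/2) + B_n sin(n t/2)] sin(nx)
  From u(x,0) = -2sin(3x): A_3=-2. From u_t(x,0) = 0: all B_n = 0.
Hence u(x,t) = -2sin(3x)cos(3t/2).
Transform back: y(x,t) = exp(t)u(x,t).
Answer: y(x, t) = -2exp(t)sin(3x)cos(3t/2)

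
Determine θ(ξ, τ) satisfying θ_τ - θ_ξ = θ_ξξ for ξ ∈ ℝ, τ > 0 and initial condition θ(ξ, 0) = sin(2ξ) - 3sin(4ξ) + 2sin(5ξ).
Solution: Moving frame: η = ξ + τ, σ = τ, θ = u(η,σ), so θ_τ = u_σ + u_η and θ_ξξ = u_ηη.
Hence θ_τ - θ_ξ = u_σ and the PDE becomes the heat equation u_σ = u_ηη on η ∈ ℝ.
Initial data: u(η,0) = θ(η,0) = sin(2η) - 3sin(4η) + 2sin(5η). Each mode sin(nη) decays as exp(-n²σ) on ℝ, so u(η,σ) = Σ c_n exp(-n²σ) sin(nη) with c_2=1, c_4=-3, c_5=2: u(η,σ) = exp(-4σ)sin(2η) - 3exp(-16σ)sin(4η) + 2exp(-25σ)sin(5η).
Substituting back: θ(ξ,τ) = u(ξ + τ, τ).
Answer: θ(ξ, τ) = exp(-4τ)sin(2ξ + 2τ) - 3exp(-16τ)sin(4ξ + 4τ) + 2exp(-25τ)sin(5ξ + 5τ)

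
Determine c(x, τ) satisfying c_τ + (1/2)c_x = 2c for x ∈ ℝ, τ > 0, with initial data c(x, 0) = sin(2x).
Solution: Substitute c = exp(2τ)u.
Then c_τ = exp(2τ)(u_τ + 2u), c_x = exp(2τ)u_x; substituting and dividing by exp(2τ), the lower-order terms cancel: u_τ + (1/2)u_x = 0 (standard advection equation).
Data for u: u(x,0) = c(x,0) = sin(2x).
By characteristics (dx/dτ = 1/2), u(x,τ) = f(x - (1/2)τ) with f = u(·, 0).
So u(x,τ) = sin(2x - τ), and c(x,τ) = exp(2τ)u(x,τ).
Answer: c(x, τ) = exp(2τ)sin(2x - τ)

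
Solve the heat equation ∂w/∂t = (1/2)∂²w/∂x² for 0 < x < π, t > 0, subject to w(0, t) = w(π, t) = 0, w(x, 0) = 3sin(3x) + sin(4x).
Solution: Separating variables: w = Σ c_n exp(-n²t/2) sin(nx). From w(x,0) = 3sin(3x) + sin(4x): c_3=3, c_4=1.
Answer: w(x, t) = exp(-8t)sin(4x) + 3exp(-9t/2)sin(3x)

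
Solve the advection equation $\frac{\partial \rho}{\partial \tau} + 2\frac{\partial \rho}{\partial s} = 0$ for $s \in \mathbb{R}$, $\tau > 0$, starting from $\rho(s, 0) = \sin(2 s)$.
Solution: By method of characteristics (waves move right with speed 2):
Along characteristics $s - 2\tau =$ const, $\rho$ is constant, so $\rho(s,\tau) = f(s - 2\tau)$ with $f = \rho( \cdot , 0)$.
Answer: $\rho(s, \tau) = - \sin(4 \tau - 2 s)$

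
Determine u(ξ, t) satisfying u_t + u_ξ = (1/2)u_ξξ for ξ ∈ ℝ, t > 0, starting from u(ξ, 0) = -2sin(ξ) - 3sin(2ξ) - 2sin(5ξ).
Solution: Change to a moving frame: let η = ξ - t, σ = t and write u(ξ,t) = w(η,σ).
By the chain rule u_t = w_σ - w_η, u_ξ = w_η, u_ξξ = w_ηη.
Then u_t + u_ξ = w_σ: the advection term cancels and the PDE becomes the heat equation w_σ = (1/2)w_ηη on η ∈ ℝ.
Initial data: w(η,0) = u(η,0) = -2sin(η) - 3sin(2η) - 2sin(5η).
On η ∈ ℝ each mode satisfies (sin(nη))″ = -n² sin(nη), so exp(-n²σ/2) sin(nη) solves the heat equation; by superposition w(η,σ) = Σ c_n exp(-n²σ/2) sin(nη).
Reading off the coefficients: c_1=-2, c_2=-3, c_5=-2, so w(η,σ) = -3exp(-2σ)sin(2η) - 2exp(-σ/2)sin(η) - 2exp(-25σ/2)sin(5η).
Substituting back η = ξ - t, σ = t: u(ξ,t) = w(ξ - t, t).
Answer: u(ξ, t) = 3exp(-2t)sin(2t - 2ξ) + 2exp(-t/2)sin(t - ξ) + 2exp(-25t/2)sin(5t - 5ξ)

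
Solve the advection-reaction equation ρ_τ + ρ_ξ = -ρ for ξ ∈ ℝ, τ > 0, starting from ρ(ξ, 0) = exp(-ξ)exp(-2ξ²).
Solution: Substitute ρ = exp(-ξ)u, i.e. u = exp(ξ)ρ.
By the product rule, ρ_ξ = exp(-ξ)(u_ξ - u), ρ_τ = exp(-ξ)u_τ.
Substituting into the PDE and dividing by exp(-ξ): u_τ + (u_ξ - u) = -u.
The lower-order terms cancel, leaving the standard advection equation u_τ + u_ξ = 0.
Initial data for u: u(ξ,0) = exp(ξ)ρ(ξ,0) = exp(-2ξ²).
Solve for u:
  By method of characteristics (waves move right with speed 1):
  Along characteristics ξ - τ = const, u is constant, so u(ξ,τ) = f(ξ - τ) with f = u(·, 0).
Hence u(ξ,τ) = exp(-2(ξ - τ)²).
Transform back: ρ(ξ,τ) = exp(-ξ)u(ξ,τ).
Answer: ρ(ξ, τ) = exp(-ξ)exp(-2(ξ - τ)²)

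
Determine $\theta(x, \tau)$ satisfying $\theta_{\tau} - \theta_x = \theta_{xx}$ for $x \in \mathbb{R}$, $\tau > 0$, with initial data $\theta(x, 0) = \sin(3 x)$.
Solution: Moving frame: $\eta = x + \tau$, $\sigma = \tau$, $\theta = u(\eta,\sigma)$, so $\theta_{\tau} = u_{\sigma} + u_{\eta}$ and $\theta_{xx} = u_{\eta\eta}$.
Hence $\theta_{\tau} - \theta_x = u_{\sigma}$ and the PDE becomes the heat equation $u_{\sigma} = u_{\eta\eta}$ on $\eta \in \mathbb{R}$.
Initial data: $u(\eta,0) = \theta(\eta,0) = \sin(3 \eta)$. Each mode $\sin(n\eta)$ decays as $e^{-n^2\sigma}$ on $\mathbb{R}$, so $u(\eta,\sigma) = \sum c_n e^{-n^2\sigma} \sin(n\eta)$ with $c_3=1$: $u(\eta,\sigma) = e^{-9 \sigma} \sin(3 \eta)$.
Substituting back: $\theta(x,\tau) = u(x + \tau, \tau)$.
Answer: $\theta(x, \tau) = e^{-9 \tau} \sin(3 \tau + 3 x)$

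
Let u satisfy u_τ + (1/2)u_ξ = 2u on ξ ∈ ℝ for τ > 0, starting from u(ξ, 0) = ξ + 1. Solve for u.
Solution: Substitute u = exp(2τ)w, i.e. w = exp(-2τ)u.
By the product rule, u_τ = exp(2τ)(w_τ + 2w), u_ξ = exp(2τ)w_ξ.
Substituting into the PDE and dividing by exp(2τ): w_τ + 2w + (1/2)w_ξ = 2w.
The lower-order terms cancel, leaving the standard advection equation w_τ + (1/2)w_ξ = 0.
Initial data for w: w(ξ,0) = u(ξ,0) = ξ + 1.
Solve for w:
  By method of characteristics (waves move right with speed 1/2):
  Along characteristics ξ - (1/2)τ = const, w is constant, so w(ξ,τ) = f(ξ - (1/2)τ) with f = w(·, 0).
Hence w(ξ,τ) = ξ - (1/2)τ + 1.
Transform back: u(ξ,τ) = exp(2τ)w(ξ,τ).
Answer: u(ξ, τ) = ξexp(2τ) - (1/2)τexp(2τ) + exp(2τ)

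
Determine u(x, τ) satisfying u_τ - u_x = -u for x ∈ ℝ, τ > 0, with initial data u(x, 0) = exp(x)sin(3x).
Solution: Substitute u = exp(x)w.
Then u_x = exp(x)(w_x + w), u_τ = exp(x)w_τ; substituting and dividing by exp(x), the lower-order terms cancel: w_τ - w_x = 0 (standard advection equation).
Data for w: w(x,0) = exp(-x)u(x,0) = sin(3x).
By characteristics (dx/dτ = -1), w(x,τ) = f(x + τ) with f = w(·, 0).
So w(x,τ) = sin(3x + 3τ), and u(x,τ) = exp(x)w(x,τ).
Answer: u(x, τ) = exp(x)sin(3x + 3τ)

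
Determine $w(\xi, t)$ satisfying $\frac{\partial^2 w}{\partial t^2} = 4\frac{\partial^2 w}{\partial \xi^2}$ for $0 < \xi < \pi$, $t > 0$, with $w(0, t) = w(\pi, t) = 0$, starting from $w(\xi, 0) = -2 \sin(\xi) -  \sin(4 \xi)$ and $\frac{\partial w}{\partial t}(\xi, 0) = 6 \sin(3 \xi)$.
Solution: Separating variables: $w = \sum [A_n \cos(\omega_n t) + B_n \sin(\omega_n t)] \sin(n\xi)$, $\omega_n = 2n$. From ICs ($B_n$ = velocity coefficient / $\omega_n$): $A_1=-2, A_4=-1, B_3=1$.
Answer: $w(\xi, t) = -2 \sin(\xi) \cos(2 t) + \sin(3 \xi) \sin(6 t) -  \sin(4 \xi) \cos(8 t)$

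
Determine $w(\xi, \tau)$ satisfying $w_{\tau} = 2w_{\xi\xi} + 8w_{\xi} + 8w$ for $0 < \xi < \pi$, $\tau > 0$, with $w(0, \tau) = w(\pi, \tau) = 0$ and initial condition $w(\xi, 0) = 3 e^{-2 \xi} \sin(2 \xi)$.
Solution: Substitute $w = e^{-2\xi}u$, i.e. $u = e^{2\xi}w$.
By the product rule, $w_{\xi} = e^{-2\xi}(u_{\xi} - 2u)$, $w_{\xi\xi} = e^{-2\xi}(u_{\xi\xi} - 4u_{\xi} + 4u)$, $w_{\tau} = e^{-2\xi}u_{\tau}$.
Substituting into the PDE and dividing by $e^{-2\xi}$: $u_{\tau} = 2(u_{\xi\xi} - 4u_{\xi} + 4u) + 8(u_{\xi} - 2u) + 8u$.
The lower-order terms cancel, leaving the standard heat equation $u_{\tau} = 2u_{\xi\xi}$.
Initial data for $u$: $u(\xi,0) = e^{2\xi}w(\xi,0) = 3 \sin(2 \xi)$. The boundary conditions carry over: $u(0,\tau) = u(\pi,\tau) = 0$.
Solve for $u$:
  Using separation of variables $u = X(\xi)T(\tau)$:
  Eigenfunctions: $\sin(n\xi)$, $n = 1, 2, 3, \ldots$
  General solution: $u(\xi, \tau) = \sum c_n \sin(n\xi) e^{-2n^2 \tau}$
  Matching $u(\xi,0) = 3 \sin(2 \xi)$ term by term: $c_2=3$.
Hence $u(\xi,\tau) = 3 e^{-8 \tau} \sin(2 \xi)$.
Transform back: $w(\xi,\tau) = e^{-2\xi}u(\xi,\tau)$.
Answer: $w(\xi, \tau) = 3 e^{-8 \tau} e^{-2 \xi} \sin(2 \xi)$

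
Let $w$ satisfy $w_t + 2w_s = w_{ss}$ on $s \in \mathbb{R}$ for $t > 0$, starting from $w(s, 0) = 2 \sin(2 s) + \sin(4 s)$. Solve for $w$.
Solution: Moving frame: $\eta = s - 2t$, $\sigma = t$, $w = u(\eta,\sigma)$, so $w_t = u_{\sigma} - 2u_{\eta}$ and $w_{ss} = u_{\eta\eta}$.
Hence $w_t + 2w_s = u_{\sigma}$ and the PDE becomes the heat equation $u_{\sigma} = u_{\eta\eta}$ on $\eta \in \mathbb{R}$.
Initial data: $u(\eta,0) = w(\eta,0) = 2 \sin(2 \eta) + \sin(4 \eta)$. Each mode $\sin(n\eta)$ decays as $e^{-n^2\sigma}$ on $\mathbb{R}$, so $u(\eta,\sigma) = \sum c_n e^{-n^2\sigma} \sin(n\eta)$ with $c_2=2, c_4=1$: $u(\eta,\sigma) = 2 e^{-4 \sigma} \sin(2 \eta) + e^{-16 \sigma} \sin(4 \eta)$.
Substituting back: $w(s,t) = u(s - 2t, t)$.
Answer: $w(s, t) = 2 e^{-4 t} \sin(2 s - 4 t) + e^{-16 t} \sin(4 s - 8 t)$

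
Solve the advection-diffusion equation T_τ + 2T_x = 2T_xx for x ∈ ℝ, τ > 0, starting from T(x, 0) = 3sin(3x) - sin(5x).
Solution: Moving frame: η = x - 2τ, σ = τ, T = u(η,σ), so T_τ = u_σ - 2u_η and T_xx = u_ηη.
Hence T_τ + 2T_x = u_σ and the PDE becomes the heat equation u_σ = 2u_ηη on η ∈ ℝ.
Initial data: u(η,0) = T(η,0) = 3sin(3η) - sin(5η). Each mode sin(nη) decays as exp(-2n²σ) on ℝ, so u(η,σ) = Σ c_n exp(-2n²σ) sin(nη) with c_3=3, c_5=-1: u(η,σ) = 3exp(-18σ)sin(3η) - exp(-50σ)sin(5η).
Substituting back: T(x,τ) = u(x - 2τ, τ).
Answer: T(x, τ) = 3exp(-18τ)sin(3x - 6τ) - exp(-50τ)sin(5x - 10τ)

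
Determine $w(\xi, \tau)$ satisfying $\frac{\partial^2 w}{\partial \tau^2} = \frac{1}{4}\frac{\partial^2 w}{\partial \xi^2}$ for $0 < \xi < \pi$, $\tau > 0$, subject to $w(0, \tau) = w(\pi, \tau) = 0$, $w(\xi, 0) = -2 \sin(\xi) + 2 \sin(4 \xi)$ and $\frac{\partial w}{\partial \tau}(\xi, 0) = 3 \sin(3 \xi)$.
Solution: Using separation of variables $w = X(\xi)T(\tau)$:
Eigenfunctions: $\sin(n\xi)$, $n = 1, 2, 3, \ldots$
General solution: $w(\xi, \tau) = \sum [A_n \cos(n \tau/2) + B_n \sin(n \tau/2)] \sin(n\xi)$
From $w(\xi,0) = -2 \sin(\xi) + 2 \sin(4 \xi)$: $A_1=-2, A_4=2$. From $w_{\tau}(\xi,0) = 3 \sin(3 \xi)$, using $w_{\tau}(\xi,0) = \sum \omega_n B_n \sin(n\xi)$ with $\omega_n = n/2$: $B_3 = 3/(3/2) = 2$.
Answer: $w(\xi, \tau) = 2 \sin(3 \tau/2) \sin(3 \xi) - 2 \sin(\xi) \cos(\tau/2) + 2 \sin(4 \xi) \cos(2 \tau)$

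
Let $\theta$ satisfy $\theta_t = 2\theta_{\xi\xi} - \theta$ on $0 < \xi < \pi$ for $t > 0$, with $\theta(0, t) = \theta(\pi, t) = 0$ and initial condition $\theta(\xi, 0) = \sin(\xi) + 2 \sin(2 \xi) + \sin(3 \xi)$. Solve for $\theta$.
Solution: Substitute $\theta = e^{-t}u$, i.e. $u = e^{t}\theta$.
By the product rule, $\theta_t = e^{-t}(u_t - u)$, $\theta_{\xi\xi} = e^{-t}u_{\xi\xi}$.
Substituting into the PDE and dividing by $e^{-t}$: $u_t - u = 2u_{\xi\xi} - u$.
The lower-order terms cancel, leaving the standard heat equation $u_t = 2u_{\xi\xi}$.
Initial data for $u$: $u(\xi,0) = \theta(\xi,0) = \sin(\xi) + 2 \sin(2 \xi) + \sin(3 \xi)$. The boundary conditions carry over: $u(0,t) = u(\pi,t) = 0$.
Solve for $u$:
  Using separation of variables $u = X(\xi)G(t)$:
  Eigenfunctions: $\sin(n\xi)$, $n = 1, 2, 3, \ldots$
  General solution: $u(\xi, t) = \sum c_n \sin(n\xi) e^{-2n^2 t}$
  Matching $u(\xi,0) = \sin(\xi) + 2 \sin(2 \xi) + \sin(3 \xi)$ term by term: $c_1=1, c_2=2, c_3=1$.
Hence $u(\xi,t) = e^{-2 t} \sin(\xi) + 2 e^{-8 t} \sin(2 \xi) + e^{-18 t} \sin(3 \xi)$.
Transform back: $\theta(\xi,t) = e^{-t}u(\xi,t)$.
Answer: $\theta(\xi, t) = e^{-3 t} \sin(\xi) + 2 e^{-9 t} \sin(2 \xi) + e^{-19 t} \sin(3 \xi)$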